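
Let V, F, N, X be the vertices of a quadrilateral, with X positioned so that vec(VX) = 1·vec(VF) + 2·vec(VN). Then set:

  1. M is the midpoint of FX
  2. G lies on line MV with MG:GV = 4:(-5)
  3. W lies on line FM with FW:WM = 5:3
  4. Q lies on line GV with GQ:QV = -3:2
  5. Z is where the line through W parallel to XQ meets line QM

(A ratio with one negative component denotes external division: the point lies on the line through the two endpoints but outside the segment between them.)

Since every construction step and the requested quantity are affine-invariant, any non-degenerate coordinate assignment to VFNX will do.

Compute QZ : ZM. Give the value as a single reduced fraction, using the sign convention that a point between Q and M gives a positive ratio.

Set V = (0, 0), F = (1, 0), N = (0, 1), X = (1, 2); any affine frame gives the same invariant.
1. M is the midpoint of FX ⇒ M = (1, 1)
2. G lies on line MV with MG:GV = 4:(-5) ⇒ G = (5, 5)
3. W lies on line FM with FW:WM = 5:3 ⇒ W = (1, 5/8)
4. Q lies on line GV with GQ:QV = -3:2 ⇒ Q = (-10, -10)
5. Z is where the line through W parallel to XQ meets line QM ⇒ Z = (41/8, 41/8)
Z = Q + t·(M−Q) with t = 11/8, so QZ:ZM = t:(1−t) = 11/8:-3/8

QZ:ZM = -11/3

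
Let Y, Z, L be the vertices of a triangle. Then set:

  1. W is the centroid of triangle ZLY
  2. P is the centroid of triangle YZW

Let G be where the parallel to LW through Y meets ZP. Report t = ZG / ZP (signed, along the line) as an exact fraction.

t = 2

Choose coordinates Y = (0, 0), Z = (1, 0), L = (0, 1).
1. W is the centroid of triangle ZLY ⇒ W = (1/3, 1/3)
2. P is the centroid of triangle YZW ⇒ P = (4/9, 1/9)
through Y parallel to LW: direction (1/3, -2/3); meets ZP at G = (-1/9, 2/9)
G = Z + t·(P−Z) with t = 2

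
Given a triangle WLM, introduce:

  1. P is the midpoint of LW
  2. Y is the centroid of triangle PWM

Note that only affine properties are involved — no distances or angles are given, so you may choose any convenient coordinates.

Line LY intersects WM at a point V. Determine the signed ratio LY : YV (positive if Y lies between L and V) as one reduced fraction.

Choose coordinates W = (0, 0), L = (1, 0), M = (0, 1).
1. P is the midpoint of LW ⇒ P = (1/2, 0)
2. Y is the centroid of triangle PWM ⇒ Y = (1/6, 1/3)
line LY meets WM at V = (0, 2/5)
Y = L + t·(V−L) with t = 5/6, so LY:YV = 5/6:1/6

LY:YV = 5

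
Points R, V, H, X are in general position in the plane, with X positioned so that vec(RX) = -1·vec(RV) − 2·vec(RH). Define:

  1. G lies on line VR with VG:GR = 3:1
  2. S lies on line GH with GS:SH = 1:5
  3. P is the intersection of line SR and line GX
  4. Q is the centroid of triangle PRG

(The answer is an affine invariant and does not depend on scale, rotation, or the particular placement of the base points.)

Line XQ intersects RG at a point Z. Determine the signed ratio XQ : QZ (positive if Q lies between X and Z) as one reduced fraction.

XQ:QZ = -16

Choose coordinates R = (0, 0), V = (1, 0), H = (0, 1), X = (-1, -2).
1. G lies on line VR with VG:GR = 3:1 ⇒ G = (1/4, 0)
2. S lies on line GH with GS:SH = 1:5 ⇒ S = (5/24, 1/6)
3. P is the intersection of line SR and line GX ⇒ P = (1/2, 2/5)
4. Q is the centroid of triangle PRG ⇒ Q = (1/4, 2/15)
line XQ meets RG at Z = (11/64, 0)
Q = X + t·(Z−X) with t = 16/15, so XQ:QZ = 16/15:-1/15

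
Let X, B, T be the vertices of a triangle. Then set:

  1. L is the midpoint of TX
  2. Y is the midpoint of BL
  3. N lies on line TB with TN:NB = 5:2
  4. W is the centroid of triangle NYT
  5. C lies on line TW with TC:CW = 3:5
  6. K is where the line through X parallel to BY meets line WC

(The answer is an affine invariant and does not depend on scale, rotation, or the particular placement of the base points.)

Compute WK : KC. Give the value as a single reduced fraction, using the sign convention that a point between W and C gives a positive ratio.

Work in coordinates with X = (0, 0), B = (1, 0), T = (0, 1).
1. L is the midpoint of TX ⇒ L = (0, 1/2)
2. Y is the midpoint of BL ⇒ Y = (1/2, 1/4)
3. N lies on line TB with TN:NB = 5:2 ⇒ N = (5/7, 2/7)
4. W is the centroid of triangle NYT ⇒ W = (17/42, 43/84)
5. C lies on line TW with TC:CW = 3:5 ⇒ C = (17/112, 183/224)
6. K is where the line through X parallel to BY meets line WC ⇒ K = (17/12, -17/24)
K = W + t·(C−W) with t = -4, so WK:KC = t:(1−t) = -4:5

WK:KC = -4/5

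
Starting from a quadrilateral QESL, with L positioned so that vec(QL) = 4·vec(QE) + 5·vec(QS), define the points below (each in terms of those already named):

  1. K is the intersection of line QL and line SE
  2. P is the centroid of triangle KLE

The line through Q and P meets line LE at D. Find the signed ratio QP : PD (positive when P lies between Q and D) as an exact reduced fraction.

Work in coordinates with Q = (0, 0), E = (1, 0), S = (0, 1), L = (4, 5).
1. K is the intersection of line QL and line SE ⇒ K = (4/9, 5/9)
2. P is the centroid of triangle KLE ⇒ P = (49/27, 50/27)
line QP meets LE at D = (49/19, 50/19)
P = Q + t·(D−Q) with t = 19/27, so QP:PD = 19/27:8/27

QP:PD = 19/8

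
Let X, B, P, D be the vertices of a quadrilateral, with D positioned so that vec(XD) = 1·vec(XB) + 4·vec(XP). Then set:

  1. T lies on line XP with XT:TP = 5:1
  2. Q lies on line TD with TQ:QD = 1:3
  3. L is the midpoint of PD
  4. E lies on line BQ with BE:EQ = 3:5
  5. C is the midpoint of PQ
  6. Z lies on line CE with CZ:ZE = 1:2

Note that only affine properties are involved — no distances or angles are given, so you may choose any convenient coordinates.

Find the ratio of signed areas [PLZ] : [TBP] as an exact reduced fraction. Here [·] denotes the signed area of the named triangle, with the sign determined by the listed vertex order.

Set X = (0, 0), B = (1, 0), P = (0, 1), D = (1, 4); any affine frame gives the same invariant.
1. T lies on line XP with XT:TP = 5:1 ⇒ T = (0, 5/6)
2. Q lies on line TD with TQ:QD = 1:3 ⇒ Q = (1/4, 13/8)
3. L is the midpoint of PD ⇒ L = (1/2, 5/2)
4. E lies on line BQ with BE:EQ = 3:5 ⇒ E = (23/32, 39/64)
5. C is the midpoint of PQ ⇒ C = (1/8, 21/16)
6. Z lies on line CE with CZ:ZE = 1:2 ⇒ Z = (31/96, 69/64)
2·[PLZ] = -57/128, 2·[TBP] = 1/6
[PLZ]:[TBP] = -57/128:1/6 = -171/64

[PLZ]:[TBP] = -171/64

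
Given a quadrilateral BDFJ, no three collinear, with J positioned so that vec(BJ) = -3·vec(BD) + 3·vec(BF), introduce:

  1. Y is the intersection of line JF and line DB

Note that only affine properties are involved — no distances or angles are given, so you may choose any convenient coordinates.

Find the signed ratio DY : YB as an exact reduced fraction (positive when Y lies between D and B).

DY:YB = -1/3

Choose coordinates B = (0, 0), D = (1, 0), F = (0, 1), J = (-3, 3).
1. Y is the intersection of line JF and line DB ⇒ Y = (3/2, 0)
Y = D + t·(B−D) with t = -1/2, so DY:YB = t:(1−t) = -1/2:3/2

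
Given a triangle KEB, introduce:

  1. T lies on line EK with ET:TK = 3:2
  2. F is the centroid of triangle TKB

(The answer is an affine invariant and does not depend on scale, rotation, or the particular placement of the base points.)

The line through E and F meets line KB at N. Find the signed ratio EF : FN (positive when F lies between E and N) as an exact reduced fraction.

EF:FN = 13/2

Work in coordinates with K = (0, 0), E = (1, 0), B = (0, 1).
1. T lies on line EK with ET:TK = 3:2 ⇒ T = (2/5, 0)
2. F is the centroid of triangle TKB ⇒ F = (2/15, 1/3)
line EF meets KB at N = (0, 5/13)
F = E + t·(N−E) with t = 13/15, so EF:FN = 13/15:2/15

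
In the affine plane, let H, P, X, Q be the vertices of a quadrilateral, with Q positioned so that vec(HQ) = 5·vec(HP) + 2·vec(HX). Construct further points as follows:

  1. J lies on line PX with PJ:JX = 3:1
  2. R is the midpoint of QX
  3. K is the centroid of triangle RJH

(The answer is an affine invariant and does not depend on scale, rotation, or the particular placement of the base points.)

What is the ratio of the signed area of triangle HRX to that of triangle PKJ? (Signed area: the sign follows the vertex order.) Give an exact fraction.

Work in coordinates with H = (0, 0), P = (1, 0), X = (0, 1), Q = (5, 2).
1. J lies on line PX with PJ:JX = 3:1 ⇒ J = (1/4, 3/4)
2. R is the midpoint of QX ⇒ R = (5/2, 3/2)
3. K is the centroid of triangle RJH ⇒ K = (11/12, 3/4)
2·[HRX] = 5/2, 2·[PKJ] = 1/2
[HRX]:[PKJ] = 5/2:1/2 = 5

[HRX]:[PKJ] = 5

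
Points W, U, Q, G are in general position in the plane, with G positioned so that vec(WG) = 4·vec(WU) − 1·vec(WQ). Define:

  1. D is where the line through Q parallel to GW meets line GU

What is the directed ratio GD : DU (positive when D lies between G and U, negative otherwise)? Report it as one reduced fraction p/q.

Set W = (0, 0), U = (1, 0), Q = (0, 1), G = (4, -1); any affine frame gives the same invariant.
1. D is where the line through Q parallel to GW meets line GU ⇒ D = (-8, 3)
D = G + t·(U−G) with t = 4, so GD:DU = t:(1−t) = 4:-3

GD:DU = -4/3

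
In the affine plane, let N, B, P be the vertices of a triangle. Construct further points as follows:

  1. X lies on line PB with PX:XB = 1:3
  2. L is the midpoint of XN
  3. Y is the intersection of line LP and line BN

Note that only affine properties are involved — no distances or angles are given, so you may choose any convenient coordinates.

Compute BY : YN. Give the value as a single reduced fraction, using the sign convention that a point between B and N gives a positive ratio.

Work in coordinates with N = (0, 0), B = (1, 0), P = (0, 1).
1. X lies on line PB with PX:XB = 1:3 ⇒ X = (1/4, 3/4)
2. L is the midpoint of XN ⇒ L = (1/8, 3/8)
3. Y is the intersection of line LP and line BN ⇒ Y = (1/5, 0)
Y = B + t·(N−B) with t = 4/5, so BY:YN = t:(1−t) = 4/5:1/5

BY:YN = 4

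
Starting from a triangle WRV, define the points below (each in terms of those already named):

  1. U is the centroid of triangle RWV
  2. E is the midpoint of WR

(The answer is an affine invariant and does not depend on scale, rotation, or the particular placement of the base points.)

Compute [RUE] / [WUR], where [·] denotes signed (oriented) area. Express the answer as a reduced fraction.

Choose coordinates W = (0, 0), R = (1, 0), V = (0, 1).
1. U is the centroid of triangle RWV ⇒ U = (1/3, 1/3)
2. E is the midpoint of WR ⇒ E = (1/2, 0)
2·[RUE] = 1/6, 2·[WUR] = -1/3
[RUE]:[WUR] = 1/6:-1/3 = -1/2

[RUE]:[WUR] = -1/2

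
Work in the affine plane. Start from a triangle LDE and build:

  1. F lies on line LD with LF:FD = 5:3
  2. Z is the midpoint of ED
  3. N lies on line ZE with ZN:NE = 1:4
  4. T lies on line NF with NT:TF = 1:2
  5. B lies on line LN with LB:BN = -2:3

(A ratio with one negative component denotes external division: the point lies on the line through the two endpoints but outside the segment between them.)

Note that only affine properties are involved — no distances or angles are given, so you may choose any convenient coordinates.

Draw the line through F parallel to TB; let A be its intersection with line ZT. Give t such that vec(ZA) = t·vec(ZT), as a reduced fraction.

Assign L = (0, 0), D = (1, 0), E = (0, 1) — the answer is frame-independent, so this choice is without loss of generality.
1. F lies on line LD with LF:FD = 5:3 ⇒ F = (5/8, 0)
2. Z is the midpoint of ED ⇒ Z = (1/2, 1/2)
3. N lies on line ZE with ZN:NE = 1:4 ⇒ N = (2/5, 3/5)
4. T lies on line NF with NT:TF = 1:2 ⇒ T = (19/40, 2/5)
5. B lies on line LN with LB:BN = -2:3 ⇒ B = (-4/5, -6/5)
through F parallel to TB: direction (-51/40, -8/5); meets ZT at A = (73/280, -16/35)
A = Z + t·(T−Z) with t = 67/7

t = 67/7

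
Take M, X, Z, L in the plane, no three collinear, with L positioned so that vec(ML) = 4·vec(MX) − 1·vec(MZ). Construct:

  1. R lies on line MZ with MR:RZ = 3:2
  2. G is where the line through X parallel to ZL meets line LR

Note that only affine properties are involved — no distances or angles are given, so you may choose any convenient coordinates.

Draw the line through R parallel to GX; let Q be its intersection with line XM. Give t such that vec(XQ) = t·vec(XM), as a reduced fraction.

t = -1/5

Work in coordinates with M = (0, 0), X = (1, 0), Z = (0, 1), L = (4, -1).
1. R lies on line MZ with MR:RZ = 3:2 ⇒ R = (0, 3/5)
2. G is where the line through X parallel to ZL meets line LR ⇒ G = (-1, 1)
through R parallel to GX: direction (2, -1); meets XM at Q = (6/5, 0)
Q = X + t·(M−X) with t = -1/5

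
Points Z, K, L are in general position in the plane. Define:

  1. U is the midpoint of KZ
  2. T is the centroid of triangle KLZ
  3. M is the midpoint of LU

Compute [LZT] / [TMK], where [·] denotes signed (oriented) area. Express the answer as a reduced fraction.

[LZT]:[TMK] = -4

Choose coordinates Z = (0, 0), K = (1, 0), L = (0, 1).
1. U is the midpoint of KZ ⇒ U = (1/2, 0)
2. T is the centroid of triangle KLZ ⇒ T = (1/3, 1/3)
3. M is the midpoint of LU ⇒ M = (1/4, 1/2)
2·[LZT] = 1/3, 2·[TMK] = -1/12
[LZT]:[TMK] = 1/3:-1/12 = -4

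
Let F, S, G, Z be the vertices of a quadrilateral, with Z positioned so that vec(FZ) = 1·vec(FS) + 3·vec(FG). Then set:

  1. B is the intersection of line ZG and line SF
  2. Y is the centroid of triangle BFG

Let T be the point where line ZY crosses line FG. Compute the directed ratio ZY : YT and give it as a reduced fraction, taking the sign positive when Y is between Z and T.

Choose coordinates F = (0, 0), S = (1, 0), G = (0, 1), Z = (1, 3).
1. B is the intersection of line ZG and line SF ⇒ B = (-1/2, 0)
2. Y is the centroid of triangle BFG ⇒ Y = (-1/6, 1/3)
line ZY meets FG at T = (0, 5/7)
Y = Z + t·(T−Z) with t = 7/6, so ZY:YT = 7/6:-1/6

ZY:YT = -7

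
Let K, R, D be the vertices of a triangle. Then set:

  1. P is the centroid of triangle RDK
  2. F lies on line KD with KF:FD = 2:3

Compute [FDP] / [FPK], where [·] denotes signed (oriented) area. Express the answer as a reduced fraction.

[FDP]:[FPK] = 3/2

Set K = (0, 0), R = (1, 0), D = (0, 1); any affine frame gives the same invariant.
1. P is the centroid of triangle RDK ⇒ P = (1/3, 1/3)
2. F lies on line KD with KF:FD = 2:3 ⇒ F = (0, 2/5)
2·[FDP] = -1/5, 2·[FPK] = -2/15
[FDP]:[FPK] = -1/5:-2/15 = 3/2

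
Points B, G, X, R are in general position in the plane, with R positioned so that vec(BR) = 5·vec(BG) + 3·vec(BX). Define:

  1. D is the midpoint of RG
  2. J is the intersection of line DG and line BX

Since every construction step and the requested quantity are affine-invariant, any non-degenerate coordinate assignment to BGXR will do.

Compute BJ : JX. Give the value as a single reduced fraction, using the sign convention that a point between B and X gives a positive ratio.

Assign B = (0, 0), G = (1, 0), X = (0, 1), R = (5, 3) — the answer is frame-independent, so this choice is without loss of generality.
1. D is the midpoint of RG ⇒ D = (3, 3/2)
2. J is the intersection of line DG and line BX ⇒ J = (0, -3/4)
J = B + t·(X−B) with t = -3/4, so BJ:JX = t:(1−t) = -3/4:7/4

BJ:JX = -3/7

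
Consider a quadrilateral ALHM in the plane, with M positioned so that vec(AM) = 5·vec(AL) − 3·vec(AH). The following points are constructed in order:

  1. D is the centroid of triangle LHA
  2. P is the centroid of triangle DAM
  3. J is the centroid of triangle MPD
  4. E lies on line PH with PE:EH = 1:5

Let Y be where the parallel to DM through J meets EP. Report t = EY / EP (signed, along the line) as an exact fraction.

Work in coordinates with A = (0, 0), L = (1, 0), H = (0, 1), M = (5, -3).
1. D is the centroid of triangle LHA ⇒ D = (1/3, 1/3)
2. P is the centroid of triangle DAM ⇒ P = (16/9, -8/9)
3. J is the centroid of triangle MPD ⇒ J = (64/27, -32/27)
4. E lies on line PH with PE:EH = 1:5 ⇒ E = (40/27, -31/54)
through J parallel to DM: direction (14/3, -10/3); meets EP at Y = (496/351, -176/351)
Y = E + t·(P−E) with t = -3/13

t = -3/13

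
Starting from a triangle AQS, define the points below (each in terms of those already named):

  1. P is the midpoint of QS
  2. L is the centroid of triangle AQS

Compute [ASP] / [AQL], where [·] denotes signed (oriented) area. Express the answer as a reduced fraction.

[ASP]:[AQL] = -3/2

Work in coordinates with A = (0, 0), Q = (1, 0), S = (0, 1).
1. P is the midpoint of QS ⇒ P = (1/2, 1/2)
2. L is the centroid of triangle AQS ⇒ L = (1/3, 1/3)
2·[ASP] = -1/2, 2·[AQL] = 1/3
[ASP]:[AQL] = -1/2:1/3 = -3/2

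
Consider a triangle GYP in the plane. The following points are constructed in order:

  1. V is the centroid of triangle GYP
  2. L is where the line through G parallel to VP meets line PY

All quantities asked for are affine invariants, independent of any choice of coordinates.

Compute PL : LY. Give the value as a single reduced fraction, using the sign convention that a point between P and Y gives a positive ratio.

PL:LY = -1/2

Assign G = (0, 0), Y = (1, 0), P = (0, 1) — the answer is frame-independent, so this choice is without loss of generality.
1. V is the centroid of triangle GYP ⇒ V = (1/3, 1/3)
2. L is where the line through G parallel to VP meets line PY ⇒ L = (-1, 2)
L = P + t·(Y−P) with t = -1, so PL:LY = t:(1−t) = -1:2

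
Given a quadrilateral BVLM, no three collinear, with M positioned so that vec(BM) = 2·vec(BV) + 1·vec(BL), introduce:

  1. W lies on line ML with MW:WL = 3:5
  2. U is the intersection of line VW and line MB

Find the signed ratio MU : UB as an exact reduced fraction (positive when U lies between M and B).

MU:UB = 3/4

Set B = (0, 0), V = (1, 0), L = (0, 1), M = (2, 1); any affine frame gives the same invariant.
1. W lies on line ML with MW:WL = 3:5 ⇒ W = (5/4, 1)
2. U is the intersection of line VW and line MB ⇒ U = (8/7, 4/7)
U = M + t·(B−M) with t = 3/7, so MU:UB = t:(1−t) = 3/7:4/7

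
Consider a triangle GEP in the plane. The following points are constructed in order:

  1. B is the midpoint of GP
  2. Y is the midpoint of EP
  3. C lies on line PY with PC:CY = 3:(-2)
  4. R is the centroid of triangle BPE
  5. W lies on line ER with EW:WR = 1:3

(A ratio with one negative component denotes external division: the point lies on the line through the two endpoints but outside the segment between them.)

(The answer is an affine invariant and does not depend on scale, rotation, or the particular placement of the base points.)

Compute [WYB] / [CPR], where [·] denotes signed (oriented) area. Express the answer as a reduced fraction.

Set G = (0, 0), E = (1, 0), P = (0, 1); any affine frame gives the same invariant.
1. B is the midpoint of GP ⇒ B = (0, 1/2)
2. Y is the midpoint of EP ⇒ Y = (1/2, 1/2)
3. C lies on line PY with PC:CY = 3:(-2) ⇒ C = (3/2, -1/2)
4. R is the centroid of triangle BPE ⇒ R = (1/3, 1/2)
5. W lies on line ER with EW:WR = 1:3 ⇒ W = (5/6, 1/8)
2·[WYB] = 3/16, 2·[CPR] = 1/4
[WYB]:[CPR] = 3/16:1/4 = 3/4

[WYB]:[CPR] = 3/4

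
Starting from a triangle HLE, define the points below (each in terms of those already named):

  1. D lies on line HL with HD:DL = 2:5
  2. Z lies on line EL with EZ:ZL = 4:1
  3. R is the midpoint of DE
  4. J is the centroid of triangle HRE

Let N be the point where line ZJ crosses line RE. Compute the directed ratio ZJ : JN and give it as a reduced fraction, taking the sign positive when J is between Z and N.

Choose coordinates H = (0, 0), L = (1, 0), E = (0, 1).
1. D lies on line HL with HD:DL = 2:5 ⇒ D = (2/7, 0)
2. Z lies on line EL with EZ:ZL = 4:1 ⇒ Z = (4/5, 1/5)
3. R is the midpoint of DE ⇒ R = (1/7, 1/2)
4. J is the centroid of triangle HRE ⇒ J = (1/21, 1/2)
line ZJ meets RE at N = (38/245, 16/35)
J = Z + t·(N−Z) with t = 7/6, so ZJ:JN = 7/6:-1/6

ZJ:JN = -7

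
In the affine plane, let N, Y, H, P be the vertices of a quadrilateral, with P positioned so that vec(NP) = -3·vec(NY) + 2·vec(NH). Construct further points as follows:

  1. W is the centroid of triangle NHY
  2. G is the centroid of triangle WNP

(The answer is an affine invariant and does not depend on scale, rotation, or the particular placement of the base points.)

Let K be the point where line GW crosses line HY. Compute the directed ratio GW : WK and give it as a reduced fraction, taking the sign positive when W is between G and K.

GW:WK = 7/3

Work in coordinates with N = (0, 0), Y = (1, 0), H = (0, 1), P = (-3, 2).
1. W is the centroid of triangle NHY ⇒ W = (1/3, 1/3)
2. G is the centroid of triangle WNP ⇒ G = (-8/9, 7/9)
line GW meets HY at K = (6/7, 1/7)
W = G + t·(K−G) with t = 7/10, so GW:WK = 7/10:3/10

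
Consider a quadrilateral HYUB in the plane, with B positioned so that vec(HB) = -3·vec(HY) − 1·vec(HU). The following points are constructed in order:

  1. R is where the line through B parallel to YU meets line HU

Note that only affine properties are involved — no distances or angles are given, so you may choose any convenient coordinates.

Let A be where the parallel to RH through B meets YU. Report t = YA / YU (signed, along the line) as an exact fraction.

Choose coordinates H = (0, 0), Y = (1, 0), U = (0, 1), B = (-3, -1).
1. R is where the line through B parallel to YU meets line HU ⇒ R = (0, -4)
through B parallel to RH: direction (0, 4); meets YU at A = (-3, 4)
A = Y + t·(U−Y) with t = 4

t = 4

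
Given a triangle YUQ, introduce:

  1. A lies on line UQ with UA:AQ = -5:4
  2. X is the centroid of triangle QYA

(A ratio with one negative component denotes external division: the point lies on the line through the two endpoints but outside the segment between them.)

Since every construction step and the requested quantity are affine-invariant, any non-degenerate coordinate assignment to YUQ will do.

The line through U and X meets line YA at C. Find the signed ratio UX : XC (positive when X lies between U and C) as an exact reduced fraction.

Choose coordinates Y = (0, 0), U = (1, 0), Q = (0, 1).
1. A lies on line UQ with UA:AQ = -5:4 ⇒ A = (-4, 5)
2. X is the centroid of triangle QYA ⇒ X = (-4/3, 2)
line UX meets YA at C = (-24/11, 30/11)
X = U + t·(C−U) with t = 11/15, so UX:XC = 11/15:4/15

UX:XC = 11/4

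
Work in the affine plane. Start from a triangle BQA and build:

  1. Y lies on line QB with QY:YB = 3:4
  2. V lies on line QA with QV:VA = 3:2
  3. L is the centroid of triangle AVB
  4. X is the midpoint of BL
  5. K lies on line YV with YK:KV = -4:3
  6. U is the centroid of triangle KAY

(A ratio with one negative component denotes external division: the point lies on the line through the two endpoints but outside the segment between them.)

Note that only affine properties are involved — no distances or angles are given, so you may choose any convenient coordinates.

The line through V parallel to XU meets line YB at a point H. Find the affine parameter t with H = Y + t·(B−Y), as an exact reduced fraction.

Assign B = (0, 0), Q = (1, 0), A = (0, 1) — the answer is frame-independent, so this choice is without loss of generality.
1. Y lies on line QB with QY:YB = 3:4 ⇒ Y = (4/7, 0)
2. V lies on line QA with QV:VA = 3:2 ⇒ V = (2/5, 3/5)
3. L is the centroid of triangle AVB ⇒ L = (2/15, 8/15)
4. X is the midpoint of BL ⇒ X = (1/15, 4/15)
5. K lies on line YV with YK:KV = -4:3 ⇒ K = (-4/35, 12/5)
6. U is the centroid of triangle KAY ⇒ U = (16/105, 17/15)
through V parallel to XU: direction (3/35, 13/15); meets YB at H = (31/91, 0)
H = Y + t·(B−Y) with t = 21/52

t = 21/52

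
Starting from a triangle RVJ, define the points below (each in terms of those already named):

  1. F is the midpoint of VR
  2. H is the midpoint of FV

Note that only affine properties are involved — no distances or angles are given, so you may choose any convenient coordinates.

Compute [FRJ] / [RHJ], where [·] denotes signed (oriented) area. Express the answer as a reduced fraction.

Choose coordinates R = (0, 0), V = (1, 0), J = (0, 1).
1. F is the midpoint of VR ⇒ F = (1/2, 0)
2. H is the midpoint of FV ⇒ H = (3/4, 0)
2·[FRJ] = -1/2, 2·[RHJ] = 3/4
[FRJ]:[RHJ] = -1/2:3/4 = -2/3

[FRJ]:[RHJ] = -2/3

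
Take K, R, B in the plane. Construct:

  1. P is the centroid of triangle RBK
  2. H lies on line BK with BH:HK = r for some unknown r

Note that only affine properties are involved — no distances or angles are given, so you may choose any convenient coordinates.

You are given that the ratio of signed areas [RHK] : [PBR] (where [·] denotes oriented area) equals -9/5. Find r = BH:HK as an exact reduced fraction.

r = 2/3

Choose coordinates K = (0, 0), R = (1, 0), B = (0, 1).
1. P is the centroid of triangle RBK ⇒ P = (1/3, 1/3)
2. With BH:HK = r, write λ = r/(r+1) so H = B + λ·(K−B); H is affine-linear in λ
Every point depending on H is an affine combination of H and λ-independent points, so each such coordinate is linear in λ; the λ² term in each signed area is a multiple of (K−B)×(K−B) = 0, so 2·[RHK] and 2·[PBR] are each linear in λ. Evaluating at λ=0 and λ=1:
  2·[RHK] = −λ + 1,   2·[PBR] = -1/3
So [RHK]:[PBR] = (−λ + 1) / (-1/3). Setting this equal to -9/5:
  −λ + 1 = -9/5·(-1/3)  ⇒  λ = 2/5
Then r = λ/(1−λ) = (2/5)/(3/5) = 2/3. Check: with r = 2/3, H = (0, 3/5) and [RHK]:[PBR] = -9/5 as required.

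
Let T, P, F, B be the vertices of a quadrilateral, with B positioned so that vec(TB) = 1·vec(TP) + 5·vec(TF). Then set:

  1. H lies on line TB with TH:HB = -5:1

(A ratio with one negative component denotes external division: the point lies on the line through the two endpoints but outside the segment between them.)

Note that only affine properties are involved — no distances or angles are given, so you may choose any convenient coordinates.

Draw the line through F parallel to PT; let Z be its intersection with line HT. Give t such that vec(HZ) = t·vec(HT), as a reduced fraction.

t = 21/25

Choose coordinates T = (0, 0), P = (1, 0), F = (0, 1), B = (1, 5).
1. H lies on line TB with TH:HB = -5:1 ⇒ H = (5/4, 25/4)
through F parallel to PT: direction (-1, 0); meets HT at Z = (1/5, 1)
Z = H + t·(T−H) with t = 21/25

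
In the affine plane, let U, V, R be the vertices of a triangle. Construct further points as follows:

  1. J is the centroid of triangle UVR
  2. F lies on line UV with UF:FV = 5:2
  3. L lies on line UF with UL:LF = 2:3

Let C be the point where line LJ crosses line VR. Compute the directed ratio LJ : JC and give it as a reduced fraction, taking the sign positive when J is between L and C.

LJ:JC = 8/7

Assign U = (0, 0), V = (1, 0), R = (0, 1) — the answer is frame-independent, so this choice is without loss of generality.
1. J is the centroid of triangle UVR ⇒ J = (1/3, 1/3)
2. F lies on line UV with UF:FV = 5:2 ⇒ F = (5/7, 0)
3. L lies on line UF with UL:LF = 2:3 ⇒ L = (2/7, 0)
line LJ meets VR at C = (3/8, 5/8)
J = L + t·(C−L) with t = 8/15, so LJ:JC = 8/15:7/15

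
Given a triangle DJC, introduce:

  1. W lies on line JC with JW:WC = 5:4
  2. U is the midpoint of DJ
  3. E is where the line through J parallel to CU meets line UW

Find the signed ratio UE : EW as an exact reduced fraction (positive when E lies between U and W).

UE:EW = -9/5

Assign D = (0, 0), J = (1, 0), C = (0, 1) — the answer is frame-independent, so this choice is without loss of generality.
1. W lies on line JC with JW:WC = 5:4 ⇒ W = (4/9, 5/9)
2. U is the midpoint of DJ ⇒ U = (1/2, 0)
3. E is where the line through J parallel to CU meets line UW ⇒ E = (3/8, 5/4)
E = U + t·(W−U) with t = 9/4, so UE:EW = t:(1−t) = 9/4:-5/4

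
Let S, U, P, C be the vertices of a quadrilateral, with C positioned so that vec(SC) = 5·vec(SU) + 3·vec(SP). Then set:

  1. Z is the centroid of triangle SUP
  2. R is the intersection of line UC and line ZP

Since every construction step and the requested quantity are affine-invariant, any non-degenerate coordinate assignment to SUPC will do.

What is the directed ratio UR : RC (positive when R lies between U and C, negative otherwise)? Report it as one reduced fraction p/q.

Assign S = (0, 0), U = (1, 0), P = (0, 1), C = (5, 3) — the answer is frame-independent, so this choice is without loss of generality.
1. Z is the centroid of triangle SUP ⇒ Z = (1/3, 1/3)
2. R is the intersection of line UC and line ZP ⇒ R = (7/11, -3/11)
R = U + t·(C−U) with t = -1/11, so UR:RC = t:(1−t) = -1/11:12/11

UR:RC = -1/12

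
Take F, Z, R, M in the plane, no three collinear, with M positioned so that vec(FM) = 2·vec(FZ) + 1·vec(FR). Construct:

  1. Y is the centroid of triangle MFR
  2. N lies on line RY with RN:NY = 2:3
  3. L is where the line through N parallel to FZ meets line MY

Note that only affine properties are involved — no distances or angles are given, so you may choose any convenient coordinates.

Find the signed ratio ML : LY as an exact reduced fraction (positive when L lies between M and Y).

ML:LY = 2/3

Assign F = (0, 0), Z = (1, 0), R = (0, 1), M = (2, 1) — the answer is frame-independent, so this choice is without loss of generality.
1. Y is the centroid of triangle MFR ⇒ Y = (2/3, 2/3)
2. N lies on line RY with RN:NY = 2:3 ⇒ N = (4/15, 13/15)
3. L is where the line through N parallel to FZ meets line MY ⇒ L = (22/15, 13/15)
L = M + t·(Y−M) with t = 2/5, so ML:LY = t:(1−t) = 2/5:3/5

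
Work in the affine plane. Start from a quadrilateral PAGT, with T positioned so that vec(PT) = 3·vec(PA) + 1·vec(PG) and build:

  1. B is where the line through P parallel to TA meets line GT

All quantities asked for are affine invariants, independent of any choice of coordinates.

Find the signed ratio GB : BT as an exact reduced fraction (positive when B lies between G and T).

GB:BT = 2

Work in coordinates with P = (0, 0), A = (1, 0), G = (0, 1), T = (3, 1).
1. B is where the line through P parallel to TA meets line GT ⇒ B = (2, 1)
B = G + t·(T−G) with t = 2/3, so GB:BT = t:(1−t) = 2/3:1/3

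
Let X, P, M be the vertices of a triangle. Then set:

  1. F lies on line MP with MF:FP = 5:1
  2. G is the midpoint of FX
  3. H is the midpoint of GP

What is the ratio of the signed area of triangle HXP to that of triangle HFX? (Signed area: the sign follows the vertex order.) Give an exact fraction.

[HXP]:[HFX] = 1/2

Assign X = (0, 0), P = (1, 0), M = (0, 1) — the answer is frame-independent, so this choice is without loss of generality.
1. F lies on line MP with MF:FP = 5:1 ⇒ F = (5/6, 1/6)
2. G is the midpoint of FX ⇒ G = (5/12, 1/12)
3. H is the midpoint of GP ⇒ H = (17/24, 1/24)
2·[HXP] = 1/24, 2·[HFX] = 1/12
[HXP]:[HFX] = 1/24:1/12 = 1/2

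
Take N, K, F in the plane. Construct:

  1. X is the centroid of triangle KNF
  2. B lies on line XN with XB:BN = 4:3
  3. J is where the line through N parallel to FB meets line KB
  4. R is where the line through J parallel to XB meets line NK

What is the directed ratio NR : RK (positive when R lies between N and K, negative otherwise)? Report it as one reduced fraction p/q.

Work in coordinates with N = (0, 0), K = (1, 0), F = (0, 1).
1. X is the centroid of triangle KNF ⇒ X = (1/3, 1/3)
2. B lies on line XN with XB:BN = 4:3 ⇒ B = (1/7, 1/7)
3. J is where the line through N parallel to FB meets line KB ⇒ J = (-1/35, 6/35)
4. R is where the line through J parallel to XB meets line NK ⇒ R = (-1/5, 0)
R = N + t·(K−N) with t = -1/5, so NR:RK = t:(1−t) = -1/5:6/5

NR:RK = -1/6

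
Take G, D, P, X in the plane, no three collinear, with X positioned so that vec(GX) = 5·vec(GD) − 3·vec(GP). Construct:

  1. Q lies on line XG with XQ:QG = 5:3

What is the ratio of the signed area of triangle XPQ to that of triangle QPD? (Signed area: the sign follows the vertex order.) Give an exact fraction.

[XPQ]:[QPD] = -25/2

Choose coordinates G = (0, 0), D = (1, 0), P = (0, 1), X = (5, -3).
1. Q lies on line XG with XQ:QG = 5:3 ⇒ Q = (15/8, -9/8)
2·[XPQ] = 25/8, 2·[QPD] = -1/4
[XPQ]:[QPD] = 25/8:-1/4 = -25/2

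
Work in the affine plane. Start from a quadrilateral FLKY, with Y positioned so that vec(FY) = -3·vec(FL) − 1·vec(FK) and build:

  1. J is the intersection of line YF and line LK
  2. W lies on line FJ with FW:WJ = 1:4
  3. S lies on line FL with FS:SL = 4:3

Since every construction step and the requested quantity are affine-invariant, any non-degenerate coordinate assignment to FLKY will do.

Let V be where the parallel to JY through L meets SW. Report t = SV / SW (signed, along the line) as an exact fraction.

Set F = (0, 0), L = (1, 0), K = (0, 1), Y = (-3, -1); any affine frame gives the same invariant.
1. J is the intersection of line YF and line LK ⇒ J = (3/4, 1/4)
2. W lies on line FJ with FW:WJ = 1:4 ⇒ W = (3/20, 1/20)
3. S lies on line FL with FS:SL = 4:3 ⇒ S = (4/7, 0)
through L parallel to JY: direction (-15/4, -5/4); meets SW at V = (71/80, -3/80)
V = S + t·(W−S) with t = -3/4

t = -3/4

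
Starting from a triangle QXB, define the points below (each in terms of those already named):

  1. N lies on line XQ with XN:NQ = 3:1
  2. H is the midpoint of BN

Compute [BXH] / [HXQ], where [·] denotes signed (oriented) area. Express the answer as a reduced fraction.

Work in coordinates with Q = (0, 0), X = (1, 0), B = (0, 1).
1. N lies on line XQ with XN:NQ = 3:1 ⇒ N = (1/4, 0)
2. H is the midpoint of BN ⇒ H = (1/8, 1/2)
2·[BXH] = -3/8, 2·[HXQ] = -1/2
[BXH]:[HXQ] = -3/8:-1/2 = 3/4

[BXH]:[HXQ] = 3/4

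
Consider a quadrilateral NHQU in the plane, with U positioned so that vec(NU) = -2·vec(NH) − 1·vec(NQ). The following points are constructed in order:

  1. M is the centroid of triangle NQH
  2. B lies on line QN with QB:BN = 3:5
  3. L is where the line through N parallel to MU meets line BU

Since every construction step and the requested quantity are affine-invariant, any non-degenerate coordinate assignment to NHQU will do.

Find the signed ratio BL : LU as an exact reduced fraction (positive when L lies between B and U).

BL:LU = -35/8

Set N = (0, 0), H = (1, 0), Q = (0, 1), U = (-2, -1); any affine frame gives the same invariant.
1. M is the centroid of triangle NQH ⇒ M = (1/3, 1/3)
2. B lies on line QN with QB:BN = 3:5 ⇒ B = (0, 5/8)
3. L is where the line through N parallel to MU meets line BU ⇒ L = (-70/27, -40/27)
L = B + t·(U−B) with t = 35/27, so BL:LU = t:(1−t) = 35/27:-8/27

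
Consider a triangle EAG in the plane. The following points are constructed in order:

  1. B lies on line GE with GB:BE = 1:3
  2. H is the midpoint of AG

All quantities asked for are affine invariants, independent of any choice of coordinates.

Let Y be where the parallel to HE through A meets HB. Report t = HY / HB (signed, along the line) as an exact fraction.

t = -4/3

Choose coordinates E = (0, 0), A = (1, 0), G = (0, 1).
1. B lies on line GE with GB:BE = 1:3 ⇒ B = (0, 3/4)
2. H is the midpoint of AG ⇒ H = (1/2, 1/2)
through A parallel to HE: direction (-1/2, -1/2); meets HB at Y = (7/6, 1/6)
Y = H + t·(B−H) with t = -4/3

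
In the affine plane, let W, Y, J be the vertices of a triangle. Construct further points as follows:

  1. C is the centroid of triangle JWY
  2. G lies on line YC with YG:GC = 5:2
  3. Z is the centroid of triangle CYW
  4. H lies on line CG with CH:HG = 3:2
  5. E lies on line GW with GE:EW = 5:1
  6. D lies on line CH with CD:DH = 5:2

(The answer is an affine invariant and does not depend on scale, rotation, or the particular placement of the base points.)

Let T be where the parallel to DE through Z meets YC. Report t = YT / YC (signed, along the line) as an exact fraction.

Assign W = (0, 0), Y = (1, 0), J = (0, 1) — the answer is frame-independent, so this choice is without loss of generality.
1. C is the centroid of triangle JWY ⇒ C = (1/3, 1/3)
2. G lies on line YC with YG:GC = 5:2 ⇒ G = (11/21, 5/21)
3. Z is the centroid of triangle CYW ⇒ Z = (4/9, 1/9)
4. H lies on line CG with CH:HG = 3:2 ⇒ H = (47/105, 29/105)
5. E lies on line GW with GE:EW = 5:1 ⇒ E = (11/126, 5/126)
6. D lies on line CH with CD:DH = 5:2 ⇒ D = (61/147, 43/147)
through Z parallel to DE: direction (-289/882, -223/882); meets YC at T = (141/245, 52/245)
T = Y + t·(C−Y) with t = 156/245

t = 156/245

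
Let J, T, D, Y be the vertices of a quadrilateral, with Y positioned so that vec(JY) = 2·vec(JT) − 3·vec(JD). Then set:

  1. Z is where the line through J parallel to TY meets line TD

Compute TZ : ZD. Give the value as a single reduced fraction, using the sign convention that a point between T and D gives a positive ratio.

Set J = (0, 0), T = (1, 0), D = (0, 1), Y = (2, -3); any affine frame gives the same invariant.
1. Z is where the line through J parallel to TY meets line TD ⇒ Z = (-1/2, 3/2)
Z = T + t·(D−T) with t = 3/2, so TZ:ZD = t:(1−t) = 3/2:-1/2

TZ:ZD = -3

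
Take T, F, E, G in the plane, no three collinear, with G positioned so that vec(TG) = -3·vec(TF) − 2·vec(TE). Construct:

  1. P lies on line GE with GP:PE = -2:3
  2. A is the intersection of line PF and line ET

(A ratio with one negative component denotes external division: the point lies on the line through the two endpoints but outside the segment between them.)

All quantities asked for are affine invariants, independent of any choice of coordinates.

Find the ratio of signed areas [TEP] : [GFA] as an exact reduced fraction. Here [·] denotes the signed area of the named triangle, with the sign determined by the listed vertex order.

Choose coordinates T = (0, 0), F = (1, 0), E = (0, 1), G = (-3, -2).
1. P lies on line GE with GP:PE = -2:3 ⇒ P = (-9, -8)
2. A is the intersection of line PF and line ET ⇒ A = (0, -4/5)
2·[TEP] = 9, 2·[GFA] = -6/5
[TEP]:[GFA] = 9:-6/5 = -15/2

[TEP]:[GFA] = -15/2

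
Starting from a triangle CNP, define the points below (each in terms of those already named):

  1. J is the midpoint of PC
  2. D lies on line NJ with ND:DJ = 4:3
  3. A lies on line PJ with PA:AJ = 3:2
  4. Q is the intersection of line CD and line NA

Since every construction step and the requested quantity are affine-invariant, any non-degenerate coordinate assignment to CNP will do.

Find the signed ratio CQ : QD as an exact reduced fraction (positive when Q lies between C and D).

Set C = (0, 0), N = (1, 0), P = (0, 1); any affine frame gives the same invariant.
1. J is the midpoint of PC ⇒ J = (0, 1/2)
2. D lies on line NJ with ND:DJ = 4:3 ⇒ D = (3/7, 2/7)
3. A lies on line PJ with PA:AJ = 3:2 ⇒ A = (0, 7/10)
4. Q is the intersection of line CD and line NA ⇒ Q = (21/41, 14/41)
Q = C + t·(D−C) with t = 49/41, so CQ:QD = t:(1−t) = 49/41:-8/41

CQ:QD = -49/8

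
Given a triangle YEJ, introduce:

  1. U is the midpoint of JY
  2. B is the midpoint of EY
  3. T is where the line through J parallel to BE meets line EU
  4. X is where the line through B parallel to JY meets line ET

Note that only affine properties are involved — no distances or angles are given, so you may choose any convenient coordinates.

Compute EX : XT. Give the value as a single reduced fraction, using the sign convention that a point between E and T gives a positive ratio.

EX:XT = 1/3

Set Y = (0, 0), E = (1, 0), J = (0, 1); any affine frame gives the same invariant.
1. U is the midpoint of JY ⇒ U = (0, 1/2)
2. B is the midpoint of EY ⇒ B = (1/2, 0)
3. T is where the line through J parallel to BE meets line EU ⇒ T = (-1, 1)
4. X is where the line through B parallel to JY meets line ET ⇒ X = (1/2, 1/4)
X = E + t·(T−E) with t = 1/4, so EX:XT = t:(1−t) = 1/4:3/4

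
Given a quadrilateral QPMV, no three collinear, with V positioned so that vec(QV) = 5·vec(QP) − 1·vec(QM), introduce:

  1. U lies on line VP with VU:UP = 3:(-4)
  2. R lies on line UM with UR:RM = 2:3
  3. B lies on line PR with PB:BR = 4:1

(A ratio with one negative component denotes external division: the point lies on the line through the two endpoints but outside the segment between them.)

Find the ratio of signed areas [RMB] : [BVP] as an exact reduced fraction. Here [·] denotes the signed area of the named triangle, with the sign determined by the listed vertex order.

Work in coordinates with Q = (0, 0), P = (1, 0), M = (0, 1), V = (5, -1).
1. U lies on line VP with VU:UP = 3:(-4) ⇒ U = (17, -4)
2. R lies on line UM with UR:RM = 2:3 ⇒ R = (51/5, -2)
3. B lies on line PR with PB:BR = 4:1 ⇒ B = (209/25, -8/5)
2·[RMB] = 36/25, 2·[BVP] = -24/25
[RMB]:[BVP] = 36/25:-24/25 = -3/2

[RMB]:[BVP] = -3/2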